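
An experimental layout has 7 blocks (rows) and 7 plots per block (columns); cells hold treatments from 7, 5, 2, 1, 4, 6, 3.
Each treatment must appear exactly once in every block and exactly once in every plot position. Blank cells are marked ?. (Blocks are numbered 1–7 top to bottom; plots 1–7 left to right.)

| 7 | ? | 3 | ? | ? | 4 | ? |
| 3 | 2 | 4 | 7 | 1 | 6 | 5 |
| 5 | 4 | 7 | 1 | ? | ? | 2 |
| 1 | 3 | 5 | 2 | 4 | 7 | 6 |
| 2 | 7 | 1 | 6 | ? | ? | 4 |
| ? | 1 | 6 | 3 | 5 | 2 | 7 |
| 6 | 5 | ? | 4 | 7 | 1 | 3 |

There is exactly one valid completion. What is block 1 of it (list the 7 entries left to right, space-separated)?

7 6 3 5 2 4 1

Block 1, plot 2: block 1 has {7, 4, 3} and plot 2 has {7, 5, 2, 1, 4, 3}, leaving only 6.
Block 1, plot 4: block 1 has {7, 4, 6, 3} and plot 4 has {7, 2, 1, 4, 6, 3}, leaving only 5.
Block 1, plot 5: block 1 has {7, 5, 4, 6, 3} and plot 5 has {7, 5, 1, 4}, leaving only 2.
Block 1, plot 7: block 1 has {7, 5, 2, 4, 6, 3} and plot 7 has {7, 5, 2, 4, 6, 3}, leaving only 1.
So block 1 reads: 7 6 3 5 2 4 1.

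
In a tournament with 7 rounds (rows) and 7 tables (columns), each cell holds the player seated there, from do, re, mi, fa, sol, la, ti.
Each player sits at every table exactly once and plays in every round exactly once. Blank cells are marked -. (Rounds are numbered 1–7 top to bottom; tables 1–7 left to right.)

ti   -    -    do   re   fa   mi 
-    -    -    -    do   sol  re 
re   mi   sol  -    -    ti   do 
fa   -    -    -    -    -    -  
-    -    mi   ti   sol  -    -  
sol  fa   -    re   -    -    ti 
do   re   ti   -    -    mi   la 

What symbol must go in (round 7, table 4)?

Round 1, table 3: round 1 has {do, re, mi, fa, ti} and table 3 has {mi, sol, ti}, leaving only la.
Round 1, table 2: round 1 has {do, re, mi, fa, la, ti} and table 2 has {re, mi, fa}, leaving only sol.
Round 2, table 3: round 2 has {do, re, sol} and table 3 has {mi, sol, la, ti}, leaving only fa.
Round 4, table 7: round 4 has {fa} and table 7 has {do, re, mi, la, ti}, leaving only sol.
Round 5, table 1: round 5 has {mi, sol, ti} and table 1 has {do, re, fa, sol, ti}, leaving only la.
Round 2, table 1: round 2 has {do, re, fa, sol} and table 1 has {do, re, fa, sol, la, ti}, leaving only mi.
Round 2, table 4: round 2 has {do, re, mi, fa, sol} and table 4 has {do, re, ti}, leaving only la.
Round 2, table 2: round 2 has {do, re, mi, fa, sol, la} and table 2 has {re, mi, fa, sol}, leaving only ti.
Round 3, table 4: round 3 has {do, re, mi, sol, ti} and table 4 has {do, re, la, ti}, leaving only fa.
Round 7 already has {do, re, mi, la, ti} and table 4 already has {do, re, fa, la, ti}, so round 7, table 4 must be sol.

sol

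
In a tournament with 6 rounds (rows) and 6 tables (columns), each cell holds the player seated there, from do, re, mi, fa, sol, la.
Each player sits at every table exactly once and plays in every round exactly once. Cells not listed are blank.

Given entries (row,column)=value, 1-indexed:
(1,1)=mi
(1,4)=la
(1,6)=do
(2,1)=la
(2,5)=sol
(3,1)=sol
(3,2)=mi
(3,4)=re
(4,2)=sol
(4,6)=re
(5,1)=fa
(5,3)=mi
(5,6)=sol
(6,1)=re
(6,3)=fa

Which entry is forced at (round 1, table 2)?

Round 4, table 1: round 4 has {re, sol} and table 1 has {re, mi, fa, sol, la}, leaving only do.
Round 4, table 3: round 4 has {do, re, sol} and table 3 has {mi, fa}, leaving only la.
Round 3, table 3: round 3 has {re, mi, sol} and table 3 has {mi, fa, la}, leaving only do.
Round 2, table 3: round 2 has {sol, la} and table 3 has {do, mi, fa, la}, leaving only re.
Round 1, table 3: round 1 has {do, mi, la} and table 3 has {do, re, mi, fa, la}, leaving only sol.
Round 5, table 4: round 5 has {mi, fa, sol} and table 4 has {re, la}, leaving only do.
Round 1, table 2 is narrowed to {re, fa}.
If it were re, then round 4, table 5 would be left with no valid symbol.
So round 1, table 2 must be fa.

fa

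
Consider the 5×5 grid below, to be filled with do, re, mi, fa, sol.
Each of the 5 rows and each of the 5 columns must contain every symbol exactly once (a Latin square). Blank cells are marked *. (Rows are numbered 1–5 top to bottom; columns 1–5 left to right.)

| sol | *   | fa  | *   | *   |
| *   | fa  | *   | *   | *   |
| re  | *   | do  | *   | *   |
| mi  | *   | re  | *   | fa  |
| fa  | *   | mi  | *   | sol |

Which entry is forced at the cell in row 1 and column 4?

Row 2, column 1: row 2 has {fa} and column 1 has {re, mi, fa, sol}, leaving only do.
Row 2, column 3: row 2 has {do, fa} and column 3 has {do, re, mi, fa}, leaving only sol.
Row 3, column 5: row 3 has {do, re} and column 5 has {fa, sol}, leaving only mi.
Row 2, column 5: row 2 has {do, fa, sol} and column 5 has {mi, fa, sol}, leaving only re.
Row 1, column 5: row 1 has {fa, sol} and column 5 has {re, mi, fa, sol}, leaving only do.
Row 2, column 4: row 2 has {do, re, fa, sol} and column 4 has {}, leaving only mi.
Row 1 already has {do, fa, sol} and column 4 already has {mi}, so row 1, column 4 must be re.

re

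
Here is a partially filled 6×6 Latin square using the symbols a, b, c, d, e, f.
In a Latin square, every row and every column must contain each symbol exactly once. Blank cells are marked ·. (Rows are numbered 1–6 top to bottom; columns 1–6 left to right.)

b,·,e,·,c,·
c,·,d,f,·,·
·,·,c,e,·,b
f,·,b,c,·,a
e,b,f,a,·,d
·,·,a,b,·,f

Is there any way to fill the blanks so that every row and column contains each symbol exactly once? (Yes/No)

Row 1, column 6: row 1 together with column 6 already contain {a, b, c, d, e, f} — every symbol — so nothing can go there. The grid has no valid completion.

No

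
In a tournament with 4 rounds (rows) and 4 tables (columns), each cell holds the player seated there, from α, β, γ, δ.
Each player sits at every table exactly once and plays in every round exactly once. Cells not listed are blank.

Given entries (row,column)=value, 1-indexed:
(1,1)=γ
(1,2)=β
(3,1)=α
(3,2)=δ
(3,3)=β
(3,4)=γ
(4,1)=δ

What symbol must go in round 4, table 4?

Round 2, table 1: round 2 has {} and table 1 has {α, γ, δ}, leaving only β.
Round 4, table 4 is narrowed to {α, β}.
If it were α, then round 2, table 4 would be left with no valid symbol.
So round 4, table 4 must be β.

β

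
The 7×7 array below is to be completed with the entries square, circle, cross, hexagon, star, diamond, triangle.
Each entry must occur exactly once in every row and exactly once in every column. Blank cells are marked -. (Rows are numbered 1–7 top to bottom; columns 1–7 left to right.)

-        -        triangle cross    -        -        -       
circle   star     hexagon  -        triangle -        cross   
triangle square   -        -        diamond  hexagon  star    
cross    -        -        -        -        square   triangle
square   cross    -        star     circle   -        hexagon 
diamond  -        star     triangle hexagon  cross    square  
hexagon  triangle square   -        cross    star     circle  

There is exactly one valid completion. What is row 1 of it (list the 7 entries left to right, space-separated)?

Row 1, column 1: row 1 has {cross, triangle} and column 1 has {square, circle, cross, hexagon, diamond, triangle}, leaving only star.
Row 1, column 5: row 1 has {cross, star, triangle} and column 5 has {circle, cross, hexagon, diamond, triangle}, leaving only square.
Row 1, column 7: row 1 has {square, cross, star, triangle} and column 7 has {square, circle, cross, hexagon, star, triangle}, leaving only diamond.
Row 1, column 6: row 1 has {square, cross, star, diamond, triangle} and column 6 has {square, cross, hexagon, star}, leaving only circle.
Row 1, column 2: row 1 has {square, circle, cross, star, diamond, triangle} and column 2 has {square, cross, star, triangle}, leaving only hexagon.
So row 1 reads: star hexagon triangle cross square circle diamond.

star hexagon triangle cross square circle diamond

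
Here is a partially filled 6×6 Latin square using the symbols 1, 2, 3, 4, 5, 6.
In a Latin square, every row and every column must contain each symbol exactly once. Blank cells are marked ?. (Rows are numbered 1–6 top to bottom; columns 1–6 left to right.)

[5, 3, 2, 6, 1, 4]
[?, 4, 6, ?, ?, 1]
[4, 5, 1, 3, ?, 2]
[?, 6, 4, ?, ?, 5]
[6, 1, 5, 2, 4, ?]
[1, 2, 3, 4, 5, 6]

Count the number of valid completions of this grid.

2

Row 2, column 1: eliminating its row and column leaves {2, 3}.
Row 2, column 4: eliminating its row and column leaves {5}.
Row 2, column 5: eliminating its row and column leaves {2, 3}.
Row 3, column 5: eliminating its row and column leaves {6}.
Row 4, column 1: eliminating its row and column leaves {2, 3}.
Row 4, column 4: eliminating its row and column leaves {1}.
Row 4, column 5: eliminating its row and column leaves {2, 3}.
Row 5, column 6: eliminating its row and column leaves {3}.
Enumerating the assignments across these blanks that avoid any row or column repeat gives 2 completions.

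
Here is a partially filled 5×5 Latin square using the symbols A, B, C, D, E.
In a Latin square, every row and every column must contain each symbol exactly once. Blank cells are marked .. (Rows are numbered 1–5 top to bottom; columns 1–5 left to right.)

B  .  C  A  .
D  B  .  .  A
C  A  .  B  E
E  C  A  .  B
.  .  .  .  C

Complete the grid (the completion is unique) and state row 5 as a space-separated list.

A D B E C

Row 5, column 1: row 5 has {C} and column 1 has {B, C, D, E}, leaving only A.
Row 1, column 5: row 1 has {A, B, C} and column 5 has {A, B, C, E}, leaving only D.
Row 1, column 2: row 1 has {A, B, C, D} and column 2 has {A, B, C}, leaving only E.
Row 5, column 2: row 5 has {A, C} and column 2 has {A, B, C, E}, leaving only D.
Row 5, column 4: row 5 has {A, C, D} and column 4 has {A, B}, leaving only E.
Row 5, column 3: row 5 has {A, C, D, E} and column 3 has {A, C}, leaving only B.
So row 5 reads: A D B E C.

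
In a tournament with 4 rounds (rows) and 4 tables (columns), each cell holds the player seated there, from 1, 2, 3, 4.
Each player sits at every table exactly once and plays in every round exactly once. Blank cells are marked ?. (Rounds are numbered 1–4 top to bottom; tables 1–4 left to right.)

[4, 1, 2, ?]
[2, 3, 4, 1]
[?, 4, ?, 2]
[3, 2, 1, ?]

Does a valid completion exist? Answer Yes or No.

Yes

No round or table among the givens repeats a symbol, and propagating forced cells runs into no contradiction.
One valid completion exists (for instance, 4 1 2 3 / 2 3 4 1 / 1 4 3 2 / 3 2 1 4).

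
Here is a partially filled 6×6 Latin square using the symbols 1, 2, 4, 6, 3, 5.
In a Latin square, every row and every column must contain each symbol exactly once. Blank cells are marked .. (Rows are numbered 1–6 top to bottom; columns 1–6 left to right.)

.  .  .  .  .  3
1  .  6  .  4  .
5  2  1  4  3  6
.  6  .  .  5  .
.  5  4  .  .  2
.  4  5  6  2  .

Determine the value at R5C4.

Row 1, column 2: row 1 has {3} and column 2 has {2, 4, 6, 5}, leaving only 1.
Row 1, column 3: row 1 has {1, 3} and column 3 has {1, 4, 6, 5}, leaving only 2.
Row 1, column 4: row 1 has {1, 2, 3} and column 4 has {4, 6}, leaving only 5.
Row 1, column 5: row 1 has {1, 2, 3, 5} and column 5 has {2, 4, 3, 5}, leaving only 6.
Row 1, column 1: row 1 has {1, 2, 6, 3, 5} and column 1 has {1, 5}, leaving only 4.
Row 2, column 2: row 2 has {1, 4, 6} and column 2 has {1, 2, 4, 6, 5}, leaving only 3.
Row 2, column 4: row 2 has {1, 4, 6, 3} and column 4 has {4, 6, 5}, leaving only 2.
Row 2, column 6: row 2 has {1, 2, 4, 6, 3} and column 6 has {2, 6, 3}, leaving only 5.
Row 4, column 3: row 4 has {6, 5} and column 3 has {1, 2, 4, 6, 5}, leaving only 3.
Row 4, column 1: row 4 has {6, 3, 5} and column 1 has {1, 4, 5}, leaving only 2.
Row 4, column 4: row 4 has {2, 6, 3, 5} and column 4 has {2, 4, 6, 5}, leaving only 1.
Row 5 already has {2, 4, 5} and column 4 already has {1, 2, 4, 6, 5}, so row 5, column 4 must be 3.

3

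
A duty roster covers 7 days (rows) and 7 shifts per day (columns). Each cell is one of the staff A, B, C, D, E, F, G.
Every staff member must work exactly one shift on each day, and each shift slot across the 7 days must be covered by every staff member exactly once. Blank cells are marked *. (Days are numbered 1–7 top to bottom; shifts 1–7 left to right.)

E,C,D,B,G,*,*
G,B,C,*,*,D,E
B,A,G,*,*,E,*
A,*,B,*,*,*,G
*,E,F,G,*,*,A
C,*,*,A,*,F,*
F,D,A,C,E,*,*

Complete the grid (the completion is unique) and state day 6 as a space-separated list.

Day 6, shift 2: day 6 has {A, C, F} and shift 2 has {A, B, C, D, E}, leaving only G.
Day 6, shift 3: day 6 has {A, C, F, G} and shift 3 has {A, B, C, D, F, G}, leaving only E.
Day 1, shift 6: day 1 has {B, C, D, E, G} and shift 6 has {D, E, F}, leaving only A.
Day 1, shift 7: day 1 has {A, B, C, D, E, G} and shift 7 has {A, E, G}, leaving only F.
Day 2, shift 4: day 2 has {B, C, D, E, G} and shift 4 has {A, B, C, G}, leaving only F.
Day 2, shift 5: day 2 has {B, C, D, E, F, G} and shift 5 has {E, G}, leaving only A.
Day 3, shift 4: day 3 has {A, B, E, G} and shift 4 has {A, B, C, F, G}, leaving only D.
Day 3, shift 7: day 3 has {A, B, D, E, G} and shift 7 has {A, E, F, G}, leaving only C.
Day 3, shift 5: day 3 has {A, B, C, D, E, G} and shift 5 has {A, E, G}, leaving only F.
Day 4, shift 2: day 4 has {A, B, G} and shift 2 has {A, B, C, D, E, G}, leaving only F.
Day 4, shift 4: day 4 has {A, B, F, G} and shift 4 has {A, B, C, D, F, G}, leaving only E.
Day 4, shift 6: day 4 has {A, B, E, F, G} and shift 6 has {A, D, E, F}, leaving only C.
Day 4, shift 5: day 4 has {A, B, C, E, F, G} and shift 5 has {A, E, F, G}, leaving only D.
Day 6, shift 5: day 6 has {A, C, E, F, G} and shift 5 has {A, D, E, F, G}, leaving only B.
Day 6, shift 7: day 6 has {A, B, C, E, F, G} and shift 7 has {A, C, E, F, G}, leaving only D.
So day 6 reads: C G E A B F D.

C G E A B F D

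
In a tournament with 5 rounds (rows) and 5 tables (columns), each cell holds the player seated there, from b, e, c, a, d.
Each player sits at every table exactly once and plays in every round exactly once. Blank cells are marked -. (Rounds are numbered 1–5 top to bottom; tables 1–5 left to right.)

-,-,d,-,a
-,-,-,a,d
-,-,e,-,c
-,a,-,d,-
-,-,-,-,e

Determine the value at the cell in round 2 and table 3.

Round 3, table 4: round 3 has {e, c} and table 4 has {a, d}, leaving only b.
Round 3, table 2: round 3 has {b, e, c} and table 2 has {a}, leaving only d.
Round 3, table 1: round 3 has {b, e, c, d} and table 1 has {}, leaving only a.
Round 4, table 5: round 4 has {a, d} and table 5 has {e, c, a, d}, leaving only b.
Round 4, table 3: round 4 has {b, a, d} and table 3 has {e, d}, leaving only c.
Round 2 already has {a, d} and table 3 already has {e, c, d}, so round 2, table 3 must be b.

b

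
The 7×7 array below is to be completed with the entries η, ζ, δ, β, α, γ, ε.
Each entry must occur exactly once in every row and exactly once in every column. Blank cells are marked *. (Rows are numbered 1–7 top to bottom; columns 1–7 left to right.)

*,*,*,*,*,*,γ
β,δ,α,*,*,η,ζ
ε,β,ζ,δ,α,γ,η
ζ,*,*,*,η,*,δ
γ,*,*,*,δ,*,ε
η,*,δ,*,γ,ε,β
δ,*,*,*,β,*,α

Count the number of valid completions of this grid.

Row 1, column 1: eliminating its row and column leaves {α}.
Row 1, column 2: eliminating its row and column leaves {η, ζ, α, ε}.
Row 1, column 3: eliminating its row and column leaves {η, β, ε}.
Row 1, column 4: eliminating its row and column leaves {η, ζ, β, α, ε}.
Row 1, column 5: eliminating its row and column leaves {ζ, ε}.
Row 1, column 6: eliminating its row and column leaves {ζ, δ, β, α}.
Row 2, column 4: eliminating its row and column leaves {γ, ε}.
Row 2, column 5: eliminating its row and column leaves {ε}.
Row 4, column 2: eliminating its row and column leaves {α, γ, ε}.
Row 4, column 3: eliminating its row and column leaves {β, γ, ε}.
Row 4, column 4: eliminating its row and column leaves {β, α, γ, ε}.
Row 4, column 6: eliminating its row and column leaves {β, α}.
Row 5, column 2: eliminating its row and column leaves {η, ζ, α}.
Row 5, column 3: eliminating its row and column leaves {η, β}.
Row 5, column 4: eliminating its row and column leaves {η, ζ, β, α}.
Row 5, column 6: eliminating its row and column leaves {ζ, β, α}.
Row 6, column 2: eliminating its row and column leaves {ζ, α}.
Row 6, column 4: eliminating its row and column leaves {ζ, α}.
Row 7, column 2: eliminating its row and column leaves {η, ζ, γ, ε}.
Row 7, column 3: eliminating its row and column leaves {η, γ, ε}.
Row 7, column 4: eliminating its row and column leaves {η, ζ, γ, ε}.
Row 7, column 6: eliminating its row and column leaves {ζ}.
Enumerating the assignments across these blanks that avoid any row or column repeat gives 14 completions.

14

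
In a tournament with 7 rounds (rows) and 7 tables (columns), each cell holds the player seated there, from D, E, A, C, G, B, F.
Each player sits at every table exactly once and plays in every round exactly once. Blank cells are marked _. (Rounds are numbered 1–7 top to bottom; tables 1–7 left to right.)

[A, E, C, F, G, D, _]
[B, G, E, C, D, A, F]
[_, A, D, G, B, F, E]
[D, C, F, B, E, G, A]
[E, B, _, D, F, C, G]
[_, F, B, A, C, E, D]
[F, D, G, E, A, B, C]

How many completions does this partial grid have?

Round 1, table 7: eliminating its round and table leaves {B}.
Round 3, table 1: eliminating its round and table leaves {C}.
Round 5, table 3: eliminating its round and table leaves {A}.
Round 6, table 1: eliminating its round and table leaves {G}.
Only one assignment across all blanks avoids any round or table repeat, giving 1 completion.

1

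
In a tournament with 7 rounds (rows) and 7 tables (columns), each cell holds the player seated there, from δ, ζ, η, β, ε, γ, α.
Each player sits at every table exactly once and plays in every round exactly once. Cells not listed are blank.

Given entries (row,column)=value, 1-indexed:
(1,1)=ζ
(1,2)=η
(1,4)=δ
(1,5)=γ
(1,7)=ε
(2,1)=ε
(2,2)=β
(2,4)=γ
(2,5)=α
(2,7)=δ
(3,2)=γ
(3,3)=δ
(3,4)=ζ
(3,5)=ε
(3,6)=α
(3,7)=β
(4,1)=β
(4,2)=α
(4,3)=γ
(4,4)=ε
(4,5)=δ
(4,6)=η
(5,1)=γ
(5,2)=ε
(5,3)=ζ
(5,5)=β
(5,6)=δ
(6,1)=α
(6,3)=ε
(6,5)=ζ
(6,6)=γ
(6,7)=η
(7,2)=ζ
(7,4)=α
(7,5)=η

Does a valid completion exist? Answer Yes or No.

No round or table among the givens repeats a symbol, and propagating forced cells runs into no contradiction.
One valid completion exists (for instance, ζ η α δ γ β ε / ε β η γ α ζ δ / η γ δ ζ ε α β / β α γ ε δ η ζ / γ ε ζ η β δ α / α δ ε β ζ γ η / δ ζ β α η ε γ).

Yes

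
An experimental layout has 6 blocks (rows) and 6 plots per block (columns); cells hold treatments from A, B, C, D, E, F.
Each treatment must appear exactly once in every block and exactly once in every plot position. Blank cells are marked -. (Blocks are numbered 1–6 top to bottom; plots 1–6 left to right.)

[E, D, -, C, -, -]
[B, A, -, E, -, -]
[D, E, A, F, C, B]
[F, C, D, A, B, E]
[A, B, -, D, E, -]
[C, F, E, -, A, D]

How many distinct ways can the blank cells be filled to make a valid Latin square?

2

Block 1, plot 3: eliminating its block and plot leaves {B, F}.
Block 1, plot 5: eliminating its block and plot leaves {F}.
Block 1, plot 6: eliminating its block and plot leaves {A, F}.
Block 2, plot 3: eliminating its block and plot leaves {C, F}.
Block 2, plot 5: eliminating its block and plot leaves {D, F}.
Block 2, plot 6: eliminating its block and plot leaves {C, F}.
Block 5, plot 3: eliminating its block and plot leaves {C, F}.
Block 5, plot 6: eliminating its block and plot leaves {C, F}.
Block 6, plot 4: eliminating its block and plot leaves {B}.
Enumerating the assignments across these blanks that avoid any block or plot repeat gives 2 completions.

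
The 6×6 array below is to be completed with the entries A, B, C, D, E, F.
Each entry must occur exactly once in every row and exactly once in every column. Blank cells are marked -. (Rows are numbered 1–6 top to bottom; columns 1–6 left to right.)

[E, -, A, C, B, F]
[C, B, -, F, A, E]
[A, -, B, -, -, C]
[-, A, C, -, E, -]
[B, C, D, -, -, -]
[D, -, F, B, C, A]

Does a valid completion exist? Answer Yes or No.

Row 2, column 3: row 2 together with column 3 already contain {A, B, C, D, E, F} — every symbol — so nothing can go there. The grid has no valid completion.

No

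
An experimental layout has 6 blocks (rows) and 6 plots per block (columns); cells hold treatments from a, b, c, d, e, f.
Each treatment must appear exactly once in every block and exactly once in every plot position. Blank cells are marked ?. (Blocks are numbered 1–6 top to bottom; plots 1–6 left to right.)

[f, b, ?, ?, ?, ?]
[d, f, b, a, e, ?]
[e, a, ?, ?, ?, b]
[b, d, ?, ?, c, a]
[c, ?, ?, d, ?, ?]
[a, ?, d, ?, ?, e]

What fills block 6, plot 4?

Block 2, plot 6: block 2 has {a, b, d, e, f} and plot 6 has {a, b, e}, leaving only c.
Block 1, plot 6: block 1 has {b, f} and plot 6 has {a, b, c, e}, leaving only d.
Block 1, plot 5: block 1 has {b, d, f} and plot 5 has {c, e}, leaving only a.
Block 5, plot 2: block 5 has {c, d} and plot 2 has {a, b, d, f}, leaving only e.
Block 5, plot 6: block 5 has {c, d, e} and plot 6 has {a, b, c, d, e}, leaving only f.
Block 5, plot 3: block 5 has {c, d, e, f} and plot 3 has {b, d}, leaving only a.
Block 5, plot 5: block 5 has {a, c, d, e, f} and plot 5 has {a, c, e}, leaving only b.
Block 6, plot 2: block 6 has {a, d, e} and plot 2 has {a, b, d, e, f}, leaving only c.
Block 6, plot 5: block 6 has {a, c, d, e} and plot 5 has {a, b, c, e}, leaving only f.
Block 6 already has {a, c, d, e, f} and plot 4 already has {a, d}, so block 6, plot 4 must be b.

b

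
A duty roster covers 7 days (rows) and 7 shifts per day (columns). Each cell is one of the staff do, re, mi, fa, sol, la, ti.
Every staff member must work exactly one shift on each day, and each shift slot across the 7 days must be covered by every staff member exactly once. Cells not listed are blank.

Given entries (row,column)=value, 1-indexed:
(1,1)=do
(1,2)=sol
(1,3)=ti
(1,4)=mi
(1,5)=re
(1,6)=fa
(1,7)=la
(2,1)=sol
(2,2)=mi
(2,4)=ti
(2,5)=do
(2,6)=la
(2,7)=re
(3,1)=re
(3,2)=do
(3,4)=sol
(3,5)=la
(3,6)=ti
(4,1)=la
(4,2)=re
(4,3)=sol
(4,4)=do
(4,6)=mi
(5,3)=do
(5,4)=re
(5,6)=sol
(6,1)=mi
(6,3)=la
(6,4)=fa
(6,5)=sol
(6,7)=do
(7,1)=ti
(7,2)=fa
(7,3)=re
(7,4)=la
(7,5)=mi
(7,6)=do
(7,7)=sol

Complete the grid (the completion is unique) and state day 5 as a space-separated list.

Day 5, shift 1: day 5 has {do, re, sol} and shift 1 has {do, re, mi, sol, la, ti}, leaving only fa.
Day 5, shift 5: day 5 has {do, re, fa, sol} and shift 5 has {do, re, mi, sol, la}, leaving only ti.
Day 5, shift 2: day 5 has {do, re, fa, sol, ti} and shift 2 has {do, re, mi, fa, sol}, leaving only la.
Day 5, shift 7: day 5 has {do, re, fa, sol, la, ti} and shift 7 has {do, re, sol, la}, leaving only mi.
So day 5 reads: fa la do re ti sol mi.

fa la do re ti sol mi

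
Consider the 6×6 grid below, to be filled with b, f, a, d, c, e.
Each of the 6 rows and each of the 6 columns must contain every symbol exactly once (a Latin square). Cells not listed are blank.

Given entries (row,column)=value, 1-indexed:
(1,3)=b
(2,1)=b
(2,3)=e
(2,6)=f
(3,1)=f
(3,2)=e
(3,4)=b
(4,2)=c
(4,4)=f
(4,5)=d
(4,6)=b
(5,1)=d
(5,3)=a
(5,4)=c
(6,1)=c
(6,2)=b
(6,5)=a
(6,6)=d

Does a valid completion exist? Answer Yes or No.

Row 4, column 3: row 4 together with column 3 already contain {b, f, a, d, c, e} — every symbol — so nothing can go there. The grid has no valid completion.

No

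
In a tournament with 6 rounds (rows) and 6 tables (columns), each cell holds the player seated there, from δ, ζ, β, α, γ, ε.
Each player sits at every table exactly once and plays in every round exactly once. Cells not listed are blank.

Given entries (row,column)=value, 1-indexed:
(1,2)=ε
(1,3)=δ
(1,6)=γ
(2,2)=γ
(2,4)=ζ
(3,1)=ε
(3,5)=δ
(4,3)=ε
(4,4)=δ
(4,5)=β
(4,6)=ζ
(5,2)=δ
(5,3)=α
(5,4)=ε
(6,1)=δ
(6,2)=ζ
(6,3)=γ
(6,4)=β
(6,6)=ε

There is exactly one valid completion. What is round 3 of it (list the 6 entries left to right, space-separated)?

Round 1, table 4: round 1 has {δ, γ, ε} and table 4 has {δ, ζ, β, ε}, leaving only α.
Round 3, table 4: round 3 has {δ, ε} and table 4 has {δ, ζ, β, α, ε}, leaving only γ.
Round 1, table 5: round 1 has {δ, α, γ, ε} and table 5 has {δ, β}, leaving only ζ.
Round 1, table 1: round 1 has {δ, ζ, α, γ, ε} and table 1 has {δ, ε}, leaving only β.
Round 2, table 1: round 2 has {ζ, γ} and table 1 has {δ, β, ε}, leaving only α.
Round 2, table 3: round 2 has {ζ, α, γ} and table 3 has {δ, α, γ, ε}, leaving only β.
Round 3, table 3: round 3 has {δ, γ, ε} and table 3 has {δ, β, α, γ, ε}, leaving only ζ.
Round 2, table 5: round 2 has {ζ, β, α, γ} and table 5 has {δ, ζ, β}, leaving only ε.
Round 2, table 6: round 2 has {ζ, β, α, γ, ε} and table 6 has {ζ, γ, ε}, leaving only δ.
Round 4, table 1: round 4 has {δ, ζ, β, ε} and table 1 has {δ, β, α, ε}, leaving only γ.
Round 4, table 2: round 4 has {δ, ζ, β, γ, ε} and table 2 has {δ, ζ, γ, ε}, leaving only α.
Round 3, table 2: round 3 has {δ, ζ, γ, ε} and table 2 has {δ, ζ, α, γ, ε}, leaving only β.
Round 3, table 6: round 3 has {δ, ζ, β, γ, ε} and table 6 has {δ, ζ, γ, ε}, leaving only α.
So round 3 reads: ε β ζ γ δ α.

ε β ζ γ δ α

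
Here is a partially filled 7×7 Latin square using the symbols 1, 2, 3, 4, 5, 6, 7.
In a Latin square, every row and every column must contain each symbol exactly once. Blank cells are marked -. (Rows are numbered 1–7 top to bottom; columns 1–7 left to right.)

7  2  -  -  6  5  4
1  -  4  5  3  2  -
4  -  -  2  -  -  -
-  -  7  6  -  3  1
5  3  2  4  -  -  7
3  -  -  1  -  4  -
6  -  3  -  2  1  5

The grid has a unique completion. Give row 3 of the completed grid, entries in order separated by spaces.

Row 1, column 3: row 1 has {2, 4, 5, 6, 7} and column 3 has {2, 3, 4, 7}, leaving only 1.
Row 1, column 4: row 1 has {1, 2, 4, 5, 6, 7} and column 4 has {1, 2, 4, 5, 6}, leaving only 3.
Row 2, column 7: row 2 has {1, 2, 3, 4, 5} and column 7 has {1, 4, 5, 7}, leaving only 6.
Row 3, column 7: row 3 has {2, 4} and column 7 has {1, 4, 5, 6, 7}, leaving only 3.
Row 2, column 2: row 2 has {1, 2, 3, 4, 5, 6} and column 2 has {2, 3}, leaving only 7.
Row 4, column 1: row 4 has {1, 3, 6, 7} and column 1 has {1, 3, 4, 5, 6, 7}, leaving only 2.
Row 5, column 5: row 5 has {2, 3, 4, 5, 7} and column 5 has {2, 3, 6}, leaving only 1.
Row 5, column 6: row 5 has {1, 2, 3, 4, 5, 7} and column 6 has {1, 2, 3, 4, 5}, leaving only 6.
Row 3, column 6: row 3 has {2, 3, 4} and column 6 has {1, 2, 3, 4, 5, 6}, leaving only 7.
Row 3, column 5: row 3 has {2, 3, 4, 7} and column 5 has {1, 2, 3, 6}, leaving only 5.
Row 3, column 3: row 3 has {2, 3, 4, 5, 7} and column 3 has {1, 2, 3, 4, 7}, leaving only 6.
Row 3, column 2: row 3 has {2, 3, 4, 5, 6, 7} and column 2 has {2, 3, 7}, leaving only 1.
So row 3 reads: 4 1 6 2 5 7 3.

4 1 6 2 5 7 3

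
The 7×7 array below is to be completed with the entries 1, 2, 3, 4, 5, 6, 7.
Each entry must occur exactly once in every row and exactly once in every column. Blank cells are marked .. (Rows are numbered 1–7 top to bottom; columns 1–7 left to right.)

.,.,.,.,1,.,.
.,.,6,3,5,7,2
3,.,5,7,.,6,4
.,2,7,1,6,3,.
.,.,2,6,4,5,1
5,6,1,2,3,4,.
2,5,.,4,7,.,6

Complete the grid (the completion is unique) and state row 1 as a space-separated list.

6 7 4 5 1 2 3

Row 1, column 4: row 1 has {1} and column 4 has {1, 2, 3, 4, 6, 7}, leaving only 5.
Row 1, column 6: row 1 has {1, 5} and column 6 has {3, 4, 5, 6, 7}, leaving only 2.
Row 3, column 2: row 3 has {3, 4, 5, 6, 7} and column 2 has {2, 5, 6}, leaving only 1.
Row 2, column 2: row 2 has {2, 3, 5, 6, 7} and column 2 has {1, 2, 5, 6}, leaving only 4.
Row 2, column 1: row 2 has {2, 3, 4, 5, 6, 7} and column 1 has {2, 3, 5}, leaving only 1.
Row 3, column 5: row 3 has {1, 3, 4, 5, 6, 7} and column 5 has {1, 3, 4, 5, 6, 7}, leaving only 2.
Row 4, column 1: row 4 has {1, 2, 3, 6, 7} and column 1 has {1, 2, 3, 5}, leaving only 4.
Row 4, column 7: row 4 has {1, 2, 3, 4, 6, 7} and column 7 has {1, 2, 4, 6}, leaving only 5.
Row 5, column 1: row 5 has {1, 2, 4, 5, 6} and column 1 has {1, 2, 3, 4, 5}, leaving only 7.
Row 1, column 1: row 1 has {1, 2, 5} and column 1 has {1, 2, 3, 4, 5, 7}, leaving only 6.
Row 5, column 2: row 5 has {1, 2, 4, 5, 6, 7} and column 2 has {1, 2, 4, 5, 6}, leaving only 3.
Row 1, column 2: row 1 has {1, 2, 5, 6} and column 2 has {1, 2, 3, 4, 5, 6}, leaving only 7.
Row 1, column 7: row 1 has {1, 2, 5, 6, 7} and column 7 has {1, 2, 4, 5, 6}, leaving only 3.
Row 1, column 3: row 1 has {1, 2, 3, 5, 6, 7} and column 3 has {1, 2, 5, 6, 7}, leaving only 4.
So row 1 reads: 6 7 4 5 1 2 3.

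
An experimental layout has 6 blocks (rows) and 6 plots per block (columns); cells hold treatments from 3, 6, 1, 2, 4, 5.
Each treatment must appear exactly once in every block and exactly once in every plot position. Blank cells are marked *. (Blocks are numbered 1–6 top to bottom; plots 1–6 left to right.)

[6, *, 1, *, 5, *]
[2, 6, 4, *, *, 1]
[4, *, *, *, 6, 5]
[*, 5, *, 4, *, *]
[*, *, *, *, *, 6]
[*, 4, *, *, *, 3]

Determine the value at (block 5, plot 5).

4

Block 2, plot 5: block 2 has {6, 1, 2, 4} and plot 5 has {6, 5}, leaving only 3.
Block 2, plot 4: block 2 has {3, 6, 1, 2, 4} and plot 4 has {4}, leaving only 5.
Block 4, plot 6: block 4 has {4, 5} and plot 6 has {3, 6, 1, 5}, leaving only 2.
Block 1, plot 6: block 1 has {6, 1, 5} and plot 6 has {3, 6, 1, 2, 5}, leaving only 4.
Block 4, plot 5: block 4 has {2, 4, 5} and plot 5 has {3, 6, 5}, leaving only 1.
Block 4, plot 1: block 4 has {1, 2, 4, 5} and plot 1 has {6, 2, 4}, leaving only 3.
Block 4, plot 3: block 4 has {3, 1, 2, 4, 5} and plot 3 has {1, 4}, leaving only 6.
Block 6, plot 5: block 6 has {3, 4} and plot 5 has {3, 6, 1, 5}, leaving only 2.
Block 5 already has {6} and plot 5 already has {3, 6, 1, 2, 5}, so block 5, plot 5 must be 4.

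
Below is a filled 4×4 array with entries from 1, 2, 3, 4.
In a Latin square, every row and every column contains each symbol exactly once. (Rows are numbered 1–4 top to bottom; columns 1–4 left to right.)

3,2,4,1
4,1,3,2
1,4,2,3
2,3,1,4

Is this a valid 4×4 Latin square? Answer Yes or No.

Yes

Each row is a permutation of the 4 symbols, and so is each column.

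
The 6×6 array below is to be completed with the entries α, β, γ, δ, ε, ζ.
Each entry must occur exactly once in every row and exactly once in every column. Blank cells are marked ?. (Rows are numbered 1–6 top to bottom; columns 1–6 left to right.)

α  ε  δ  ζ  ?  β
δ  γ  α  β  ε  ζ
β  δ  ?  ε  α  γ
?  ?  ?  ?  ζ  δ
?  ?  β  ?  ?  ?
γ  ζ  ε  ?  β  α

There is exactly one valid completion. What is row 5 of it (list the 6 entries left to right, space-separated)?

ζ α β γ δ ε

Row 5, column 2: row 5 has {β} and column 2 has {γ, δ, ε, ζ}, leaving only α.
Row 5, column 6: row 5 has {α, β} and column 6 has {α, β, γ, δ, ζ}, leaving only ε.
Row 5, column 1: row 5 has {α, β, ε} and column 1 has {α, β, γ, δ}, leaving only ζ.
Row 1, column 5: row 1 has {α, β, δ, ε, ζ} and column 5 has {α, β, ε, ζ}, leaving only γ.
Row 5, column 5: row 5 has {α, β, ε, ζ} and column 5 has {α, β, γ, ε, ζ}, leaving only δ.
Row 5, column 4: row 5 has {α, β, δ, ε, ζ} and column 4 has {β, ε, ζ}, leaving only γ.
So row 5 reads: ζ α β γ δ ε.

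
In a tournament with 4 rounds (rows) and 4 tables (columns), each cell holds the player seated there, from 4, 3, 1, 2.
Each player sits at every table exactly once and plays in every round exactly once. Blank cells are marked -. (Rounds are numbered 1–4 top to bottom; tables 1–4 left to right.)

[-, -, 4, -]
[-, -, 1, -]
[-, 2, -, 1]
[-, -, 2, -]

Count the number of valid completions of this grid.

4

Round 1, table 1: eliminating its round and table leaves {3, 1, 2}.
Round 1, table 2: eliminating its round and table leaves {3, 1}.
Round 1, table 4: eliminating its round and table leaves {3, 2}.
Round 2, table 1: eliminating its round and table leaves {4, 3, 2}.
Round 2, table 2: eliminating its round and table leaves {4, 3}.
Round 2, table 4: eliminating its round and table leaves {4, 3, 2}.
Round 3, table 1: eliminating its round and table leaves {4, 3}.
Round 3, table 3: eliminating its round and table leaves {3}.
Round 4, table 1: eliminating its round and table leaves {4, 3, 1}.
Round 4, table 2: eliminating its round and table leaves {4, 3, 1}.
Round 4, table 4: eliminating its round and table leaves {4, 3}.
Enumerating the assignments across these blanks that avoid any round or table repeat gives 4 completions.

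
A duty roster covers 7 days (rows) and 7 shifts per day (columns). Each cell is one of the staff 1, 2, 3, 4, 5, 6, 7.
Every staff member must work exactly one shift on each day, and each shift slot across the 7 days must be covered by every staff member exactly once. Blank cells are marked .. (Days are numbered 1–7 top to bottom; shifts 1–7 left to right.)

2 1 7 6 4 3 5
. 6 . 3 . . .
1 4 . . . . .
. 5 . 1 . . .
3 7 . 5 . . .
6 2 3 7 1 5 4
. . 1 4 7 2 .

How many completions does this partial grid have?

9

Day 2, shift 1: eliminating its day and shift leaves {4, 5, 7}.
Day 2, shift 3: eliminating its day and shift leaves {2, 4, 5}.
Day 2, shift 5: eliminating its day and shift leaves {2, 5}.
Day 2, shift 6: eliminating its day and shift leaves {1, 4, 7}.
Day 2, shift 7: eliminating its day and shift leaves {1, 2, 7}.
Day 3, shift 3: eliminating its day and shift leaves {2, 5, 6}.
Day 3, shift 4: eliminating its day and shift leaves {2}.
Day 3, shift 5: eliminating its day and shift leaves {2, 3, 5, 6}.
Day 3, shift 6: eliminating its day and shift leaves {6, 7}.
Day 3, shift 7: eliminating its day and shift leaves {2, 3, 6, 7}.
Day 4, shift 1: eliminating its day and shift leaves {4, 7}.
Day 4, shift 3: eliminating its day and shift leaves {2, 4, 6}.
Day 4, shift 5: eliminating its day and shift leaves {2, 3, 6}.
Day 4, shift 6: eliminating its day and shift leaves {4, 6, 7}.
Day 4, shift 7: eliminating its day and shift leaves {2, 3, 6, 7}.
Day 5, shift 3: eliminating its day and shift leaves {2, 4, 6}.
Day 5, shift 5: eliminating its day and shift leaves {2, 6}.
Day 5, shift 6: eliminating its day and shift leaves {1, 4, 6}.
Day 5, shift 7: eliminating its day and shift leaves {1, 2, 6}.
Day 7, shift 1: eliminating its day and shift leaves {5}.
Day 7, shift 2: eliminating its day and shift leaves {3}.
Day 7, shift 7: eliminating its day and shift leaves {3, 6}.
Enumerating the assignments across these blanks that avoid any day or shift repeat gives 9 completions.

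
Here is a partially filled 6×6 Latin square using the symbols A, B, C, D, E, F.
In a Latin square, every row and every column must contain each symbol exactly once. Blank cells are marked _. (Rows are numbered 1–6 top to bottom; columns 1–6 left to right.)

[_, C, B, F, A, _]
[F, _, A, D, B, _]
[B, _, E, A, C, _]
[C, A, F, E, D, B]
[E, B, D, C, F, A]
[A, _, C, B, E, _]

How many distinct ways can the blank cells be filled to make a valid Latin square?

Row 1, column 1: eliminating its row and column leaves {D}.
Row 1, column 6: eliminating its row and column leaves {D, E}.
Row 2, column 2: eliminating its row and column leaves {E}.
Row 2, column 6: eliminating its row and column leaves {C, E}.
Row 3, column 2: eliminating its row and column leaves {D, F}.
Row 3, column 6: eliminating its row and column leaves {D, F}.
Row 6, column 2: eliminating its row and column leaves {D, F}.
Row 6, column 6: eliminating its row and column leaves {D, F}.
Enumerating the assignments across these blanks that avoid any row or column repeat gives 2 completions.

2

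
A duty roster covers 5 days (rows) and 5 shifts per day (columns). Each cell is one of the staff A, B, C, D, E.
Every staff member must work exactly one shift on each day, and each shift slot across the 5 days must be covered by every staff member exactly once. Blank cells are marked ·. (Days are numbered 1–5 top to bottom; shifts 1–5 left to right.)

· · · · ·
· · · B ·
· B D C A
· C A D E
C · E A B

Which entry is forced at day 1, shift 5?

C

Day 1, shift 4: day 1 has {} and shift 4 has {A, B, C, D}, leaving only E.
Day 2, shift 3: day 2 has {B} and shift 3 has {A, D, E}, leaving only C.
Day 1, shift 3: day 1 has {E} and shift 3 has {A, C, D, E}, leaving only B.
Day 2, shift 5: day 2 has {B, C} and shift 5 has {A, B, E}, leaving only D.
Day 1 already has {B, E} and shift 5 already has {A, B, D, E}, so day 1, shift 5 must be C.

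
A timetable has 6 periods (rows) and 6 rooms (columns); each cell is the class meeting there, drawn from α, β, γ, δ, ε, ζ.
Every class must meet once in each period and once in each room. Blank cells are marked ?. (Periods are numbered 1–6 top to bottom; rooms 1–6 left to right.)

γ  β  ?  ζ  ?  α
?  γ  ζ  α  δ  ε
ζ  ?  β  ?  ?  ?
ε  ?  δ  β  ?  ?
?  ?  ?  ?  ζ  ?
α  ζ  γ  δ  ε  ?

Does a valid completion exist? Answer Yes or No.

No

Period 1, room 5: period 1 together with room 5 already contain {α, β, γ, δ, ε, ζ} — every symbol — so nothing can go there. The grid has no valid completion.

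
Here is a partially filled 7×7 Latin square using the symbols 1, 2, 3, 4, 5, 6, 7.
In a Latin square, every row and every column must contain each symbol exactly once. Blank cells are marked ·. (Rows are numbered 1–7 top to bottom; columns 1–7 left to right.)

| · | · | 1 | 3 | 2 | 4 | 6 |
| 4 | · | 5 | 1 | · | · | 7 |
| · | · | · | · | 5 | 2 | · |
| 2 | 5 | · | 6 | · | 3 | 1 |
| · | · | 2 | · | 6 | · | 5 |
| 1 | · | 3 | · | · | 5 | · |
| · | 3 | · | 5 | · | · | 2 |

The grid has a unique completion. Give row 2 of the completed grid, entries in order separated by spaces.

Row 2, column 5: row 2 has {1, 4, 5, 7} and column 5 has {2, 5, 6}, leaving only 3.
Row 2, column 6: row 2 has {1, 3, 4, 5, 7} and column 6 has {2, 3, 4, 5}, leaving only 6.
Row 2, column 2: row 2 has {1, 3, 4, 5, 6, 7} and column 2 has {3, 5}, leaving only 2.
So row 2 reads: 4 2 5 1 3 6 7.

4 2 5 1 3 6 7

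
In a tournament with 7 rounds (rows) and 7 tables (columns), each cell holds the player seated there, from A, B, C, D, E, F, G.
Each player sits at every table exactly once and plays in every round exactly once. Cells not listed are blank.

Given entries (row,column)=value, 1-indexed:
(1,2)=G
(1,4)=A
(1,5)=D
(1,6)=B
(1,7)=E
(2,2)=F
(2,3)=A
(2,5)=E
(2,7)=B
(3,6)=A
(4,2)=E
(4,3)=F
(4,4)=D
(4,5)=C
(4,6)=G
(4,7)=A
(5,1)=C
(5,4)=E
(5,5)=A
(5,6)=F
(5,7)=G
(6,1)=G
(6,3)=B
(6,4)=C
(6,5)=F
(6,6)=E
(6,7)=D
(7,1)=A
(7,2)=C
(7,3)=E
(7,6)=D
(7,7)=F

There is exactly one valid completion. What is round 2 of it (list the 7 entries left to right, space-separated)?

Round 2, table 1: round 2 has {A, B, E, F} and table 1 has {A, C, G}, leaving only D.
Round 2, table 4: round 2 has {A, B, D, E, F} and table 4 has {A, C, D, E}, leaving only G.
Round 2, table 6: round 2 has {A, B, D, E, F, G} and table 6 has {A, B, D, E, F, G}, leaving only C.
So round 2 reads: D F A G E C B.

D F A G E C B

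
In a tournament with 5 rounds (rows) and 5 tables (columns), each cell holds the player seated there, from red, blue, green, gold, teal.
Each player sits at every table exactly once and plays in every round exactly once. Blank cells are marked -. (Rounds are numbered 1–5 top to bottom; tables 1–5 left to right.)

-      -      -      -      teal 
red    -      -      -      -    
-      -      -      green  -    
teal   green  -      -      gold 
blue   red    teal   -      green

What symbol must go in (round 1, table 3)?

gold

Round 2, table 5: round 2 has {red} and table 5 has {green, gold, teal}, leaving only blue.
Round 3, table 1: round 3 has {green} and table 1 has {red, blue, teal}, leaving only gold.
Round 1, table 1: round 1 has {teal} and table 1 has {red, blue, gold, teal}, leaving only green.
Round 3, table 5: round 3 has {green, gold} and table 5 has {blue, green, gold, teal}, leaving only red.
Round 3, table 3: round 3 has {red, green, gold} and table 3 has {teal}, leaving only blue.
Round 3, table 2: round 3 has {red, blue, green, gold} and table 2 has {red, green}, leaving only teal.
Round 2, table 2: round 2 has {red, blue} and table 2 has {red, green, teal}, leaving only gold.
Round 1, table 2: round 1 has {green, teal} and table 2 has {red, green, gold, teal}, leaving only blue.
Round 2, table 3: round 2 has {red, blue, gold} and table 3 has {blue, teal}, leaving only green.
Round 2, table 4: round 2 has {red, blue, green, gold} and table 4 has {green}, leaving only teal.
Round 4, table 3: round 4 has {green, gold, teal} and table 3 has {blue, green, teal}, leaving only red.
Round 1 already has {blue, green, teal} and table 3 already has {red, blue, green, teal}, so round 1, table 3 must be gold.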